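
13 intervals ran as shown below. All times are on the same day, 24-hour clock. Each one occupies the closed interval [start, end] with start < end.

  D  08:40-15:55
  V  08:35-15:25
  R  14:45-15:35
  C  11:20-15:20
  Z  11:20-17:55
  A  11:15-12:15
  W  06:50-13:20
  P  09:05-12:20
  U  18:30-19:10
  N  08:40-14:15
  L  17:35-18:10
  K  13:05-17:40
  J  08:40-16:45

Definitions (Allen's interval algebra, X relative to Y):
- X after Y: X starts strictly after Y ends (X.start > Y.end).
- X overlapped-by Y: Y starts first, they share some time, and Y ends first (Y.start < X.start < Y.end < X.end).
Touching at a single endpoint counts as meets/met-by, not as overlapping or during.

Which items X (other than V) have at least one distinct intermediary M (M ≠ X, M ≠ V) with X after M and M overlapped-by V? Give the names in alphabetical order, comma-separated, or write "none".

Target V = [08:35, 15:25].
Intermediaries M with M overlapped-by V: D, J, K, R, Z.
Via D — items with X after D: L, U.
Via J — items with X after J: L, U.
Via K — items with X after K: U.
Via R — items with X after R: L, U.
Via Z — items with X after Z: U.
Union: L, U.

L, U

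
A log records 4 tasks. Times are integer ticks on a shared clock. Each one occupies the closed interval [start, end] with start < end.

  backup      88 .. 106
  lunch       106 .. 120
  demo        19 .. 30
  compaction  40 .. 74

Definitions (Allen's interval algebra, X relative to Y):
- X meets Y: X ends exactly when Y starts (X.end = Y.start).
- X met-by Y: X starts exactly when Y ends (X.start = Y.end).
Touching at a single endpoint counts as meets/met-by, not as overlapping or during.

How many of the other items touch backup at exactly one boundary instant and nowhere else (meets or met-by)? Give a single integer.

Target backup = [88, 106].
compaction [40, 74] → before → no.
demo [19, 30] → before → no.
lunch [106, 120] → met-by → counts.
Total: 1.

1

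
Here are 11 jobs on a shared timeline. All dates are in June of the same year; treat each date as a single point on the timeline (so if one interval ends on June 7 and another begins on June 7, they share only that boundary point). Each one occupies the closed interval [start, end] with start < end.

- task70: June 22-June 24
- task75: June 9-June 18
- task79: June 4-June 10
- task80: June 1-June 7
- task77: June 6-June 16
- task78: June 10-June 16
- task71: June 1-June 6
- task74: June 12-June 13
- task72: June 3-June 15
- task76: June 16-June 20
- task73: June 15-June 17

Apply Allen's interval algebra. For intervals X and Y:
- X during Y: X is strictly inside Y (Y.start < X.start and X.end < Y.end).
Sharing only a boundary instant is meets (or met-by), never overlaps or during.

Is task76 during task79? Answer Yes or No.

task76 = [June 16, June 20], task79 = [June 4, June 10].
Actual relation of task76 to task79: after.
Asked whether 'during' holds → No.

No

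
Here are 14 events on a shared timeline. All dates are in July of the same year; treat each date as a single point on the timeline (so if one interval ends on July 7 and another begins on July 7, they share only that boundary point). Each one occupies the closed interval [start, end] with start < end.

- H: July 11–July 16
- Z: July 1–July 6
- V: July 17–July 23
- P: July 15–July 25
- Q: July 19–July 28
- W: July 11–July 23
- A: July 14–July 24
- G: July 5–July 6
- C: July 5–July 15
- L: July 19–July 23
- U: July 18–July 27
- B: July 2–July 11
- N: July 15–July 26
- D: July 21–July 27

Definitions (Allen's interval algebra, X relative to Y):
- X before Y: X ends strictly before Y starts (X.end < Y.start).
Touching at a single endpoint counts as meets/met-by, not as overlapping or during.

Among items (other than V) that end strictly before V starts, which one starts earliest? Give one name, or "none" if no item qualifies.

Z

Target V = [July 17, July 23].
A [July 14, July 24] → contains → excluded.
B [July 2, July 11] → before → candidate.
C [July 5, July 15] → before → candidate.
D [July 21, July 27] → overlapped-by → excluded.
G [July 5, July 6] → before → candidate.
H [July 11, July 16] → before → candidate.
L [July 19, July 23] → finishes → excluded.
N [July 15, July 26] → contains → excluded.
P [July 15, July 25] → contains → excluded.
Q [July 19, July 28] → overlapped-by → excluded.
U [July 18, July 27] → overlapped-by → excluded.
W [July 11, July 23] → finished-by → excluded.
Z [July 1, July 6] → before → candidate.
Among candidates, earliest start is July 1 → Z.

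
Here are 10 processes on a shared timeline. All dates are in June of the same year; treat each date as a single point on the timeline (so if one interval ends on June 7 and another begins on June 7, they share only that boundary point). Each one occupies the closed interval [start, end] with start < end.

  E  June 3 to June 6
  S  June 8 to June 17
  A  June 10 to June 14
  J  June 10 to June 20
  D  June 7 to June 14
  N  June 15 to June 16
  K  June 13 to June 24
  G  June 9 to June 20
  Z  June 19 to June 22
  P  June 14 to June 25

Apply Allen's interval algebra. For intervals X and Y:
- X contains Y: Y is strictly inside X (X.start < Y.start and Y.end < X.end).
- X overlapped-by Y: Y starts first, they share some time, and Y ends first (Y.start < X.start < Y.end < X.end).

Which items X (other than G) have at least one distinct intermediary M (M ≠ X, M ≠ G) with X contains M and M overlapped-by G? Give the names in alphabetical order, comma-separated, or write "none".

Target G = [June 9, June 20].
Intermediaries M with M overlapped-by G: K, P, Z.
Via K — items with X contains K: none.
Via P — items with X contains P: none.
Via Z — items with X contains Z: K, P.
Union: K, P.

K, P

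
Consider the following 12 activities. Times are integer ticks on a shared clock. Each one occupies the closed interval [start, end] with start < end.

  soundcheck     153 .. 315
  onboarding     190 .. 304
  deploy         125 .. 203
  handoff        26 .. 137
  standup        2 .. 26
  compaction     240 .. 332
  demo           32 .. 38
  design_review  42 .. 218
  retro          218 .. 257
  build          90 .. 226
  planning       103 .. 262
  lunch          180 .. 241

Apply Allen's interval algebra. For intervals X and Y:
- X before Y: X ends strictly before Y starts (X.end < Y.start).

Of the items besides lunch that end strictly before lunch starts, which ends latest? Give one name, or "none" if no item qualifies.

Target lunch = [180, 241].
build [90, 226] → overlaps → excluded.
compaction [240, 332] → overlapped-by → excluded.
demo [32, 38] → before → candidate.
deploy [125, 203] → overlaps → excluded.
design_review [42, 218] → overlaps → excluded.
handoff [26, 137] → before → candidate.
onboarding [190, 304] → overlapped-by → excluded.
planning [103, 262] → contains → excluded.
retro [218, 257] → overlapped-by → excluded.
soundcheck [153, 315] → contains → excluded.
standup [2, 26] → before → candidate.
Among candidates, latest end is 137 → handoff.

handoff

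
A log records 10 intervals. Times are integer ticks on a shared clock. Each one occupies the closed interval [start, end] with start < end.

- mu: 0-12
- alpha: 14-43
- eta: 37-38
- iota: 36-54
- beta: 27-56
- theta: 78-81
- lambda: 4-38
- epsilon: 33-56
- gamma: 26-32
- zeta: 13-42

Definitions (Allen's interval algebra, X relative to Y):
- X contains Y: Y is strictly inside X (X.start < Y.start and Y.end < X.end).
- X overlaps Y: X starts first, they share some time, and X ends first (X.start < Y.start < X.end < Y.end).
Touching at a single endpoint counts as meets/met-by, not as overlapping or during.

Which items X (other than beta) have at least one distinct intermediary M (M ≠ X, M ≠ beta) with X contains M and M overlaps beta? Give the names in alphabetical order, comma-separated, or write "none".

Target beta = [27, 56].
Intermediaries M with M overlaps beta: alpha, gamma, lambda, zeta.
Via alpha — items with X contains alpha: none.
Via gamma — items with X contains gamma: alpha, lambda, zeta.
Via lambda — items with X contains lambda: none.
Via zeta — items with X contains zeta: none.
Union: alpha, lambda, zeta.

alpha, lambda, zeta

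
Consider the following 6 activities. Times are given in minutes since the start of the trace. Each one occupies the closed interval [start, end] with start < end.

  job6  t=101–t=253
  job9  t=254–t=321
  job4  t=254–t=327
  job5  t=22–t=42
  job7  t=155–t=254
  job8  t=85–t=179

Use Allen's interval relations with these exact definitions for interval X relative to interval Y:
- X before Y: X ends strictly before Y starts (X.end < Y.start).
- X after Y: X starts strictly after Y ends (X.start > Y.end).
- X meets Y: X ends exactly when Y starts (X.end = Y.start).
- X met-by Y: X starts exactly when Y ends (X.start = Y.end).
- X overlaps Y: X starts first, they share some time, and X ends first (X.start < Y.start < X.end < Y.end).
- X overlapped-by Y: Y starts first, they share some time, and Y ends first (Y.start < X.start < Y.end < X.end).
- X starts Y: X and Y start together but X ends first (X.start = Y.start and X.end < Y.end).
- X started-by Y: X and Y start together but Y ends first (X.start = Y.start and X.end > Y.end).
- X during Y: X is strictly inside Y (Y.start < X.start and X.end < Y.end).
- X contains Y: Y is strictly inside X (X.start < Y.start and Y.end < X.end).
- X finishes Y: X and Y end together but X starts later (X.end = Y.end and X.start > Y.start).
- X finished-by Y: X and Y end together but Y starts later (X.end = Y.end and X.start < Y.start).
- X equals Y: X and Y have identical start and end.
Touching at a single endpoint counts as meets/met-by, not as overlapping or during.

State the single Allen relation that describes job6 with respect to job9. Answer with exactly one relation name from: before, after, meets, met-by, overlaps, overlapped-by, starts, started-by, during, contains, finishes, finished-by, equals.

job6 = [t=101, t=253]; job9 = [t=254, t=321].
Compare endpoints: job6.start < job9.start, job6.start < job9.end, job6.end < job9.start, job6.end < job9.end.
That pattern is 'before'.

before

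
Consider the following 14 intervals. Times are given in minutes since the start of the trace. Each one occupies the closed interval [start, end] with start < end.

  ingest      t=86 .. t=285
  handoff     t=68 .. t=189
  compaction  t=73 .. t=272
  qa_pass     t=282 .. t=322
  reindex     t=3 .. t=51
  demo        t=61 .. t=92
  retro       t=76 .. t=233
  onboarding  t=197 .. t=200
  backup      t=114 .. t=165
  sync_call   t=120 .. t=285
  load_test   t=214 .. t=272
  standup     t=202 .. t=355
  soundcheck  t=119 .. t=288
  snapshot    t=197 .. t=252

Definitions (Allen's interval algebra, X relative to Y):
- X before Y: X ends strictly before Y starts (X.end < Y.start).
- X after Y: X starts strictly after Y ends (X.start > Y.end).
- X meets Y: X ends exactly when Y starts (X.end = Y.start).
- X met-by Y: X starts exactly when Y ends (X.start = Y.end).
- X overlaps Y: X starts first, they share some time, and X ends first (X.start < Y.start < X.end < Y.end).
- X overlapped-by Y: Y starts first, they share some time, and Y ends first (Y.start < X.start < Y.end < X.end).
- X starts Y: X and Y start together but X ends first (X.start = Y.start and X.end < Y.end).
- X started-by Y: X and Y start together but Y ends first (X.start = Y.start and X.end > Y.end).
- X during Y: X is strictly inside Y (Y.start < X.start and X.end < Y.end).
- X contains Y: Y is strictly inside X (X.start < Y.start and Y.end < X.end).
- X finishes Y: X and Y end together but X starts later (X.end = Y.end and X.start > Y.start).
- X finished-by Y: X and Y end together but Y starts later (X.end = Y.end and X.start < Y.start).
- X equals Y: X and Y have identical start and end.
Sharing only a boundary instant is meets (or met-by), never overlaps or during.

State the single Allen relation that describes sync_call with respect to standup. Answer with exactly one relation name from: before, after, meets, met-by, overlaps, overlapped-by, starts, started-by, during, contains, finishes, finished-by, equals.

sync_call = [t=120, t=285]; standup = [t=202, t=355].
Compare endpoints: sync_call.start < standup.start, sync_call.start < standup.end, sync_call.end > standup.start, sync_call.end < standup.end.
That pattern is 'overlaps'.

overlaps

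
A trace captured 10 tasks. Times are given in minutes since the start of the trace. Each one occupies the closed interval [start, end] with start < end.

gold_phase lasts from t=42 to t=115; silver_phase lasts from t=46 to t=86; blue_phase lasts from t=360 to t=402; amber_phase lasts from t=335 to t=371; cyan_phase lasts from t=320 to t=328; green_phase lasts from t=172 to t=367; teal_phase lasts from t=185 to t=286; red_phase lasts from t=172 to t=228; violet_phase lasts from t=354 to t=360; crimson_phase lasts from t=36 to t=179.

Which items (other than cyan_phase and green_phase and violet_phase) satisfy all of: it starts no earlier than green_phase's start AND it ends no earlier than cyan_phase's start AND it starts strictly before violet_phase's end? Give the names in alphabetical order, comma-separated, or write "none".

Conditions: its start is no earlier than green_phase's start (X.start >= t=172) AND its end is no earlier than cyan_phase's start (X.end >= t=320) AND its start is strictly before violet_phase's end (X.start < t=360).
amber_phase: start t=335 >= t=172? ✓; end t=371 >= t=320? ✓; start t=335 < t=360? ✓ → yes.
blue_phase: start t=360 >= t=172? ✓; end t=402 >= t=320? ✓; start t=360 < t=360? ✗ → no.
crimson_phase: start t=36 >= t=172? ✗; end t=179 >= t=320? ✗; start t=36 < t=360? ✓ → no.
gold_phase: start t=42 >= t=172? ✗; end t=115 >= t=320? ✗; start t=42 < t=360? ✓ → no.
red_phase: start t=172 >= t=172? ✓; end t=228 >= t=320? ✗; start t=172 < t=360? ✓ → no.
silver_phase: start t=46 >= t=172? ✗; end t=86 >= t=320? ✗; start t=46 < t=360? ✓ → no.
teal_phase: start t=185 >= t=172? ✓; end t=286 >= t=320? ✗; start t=185 < t=360? ✓ → no.
Result: amber_phase.

amber_phase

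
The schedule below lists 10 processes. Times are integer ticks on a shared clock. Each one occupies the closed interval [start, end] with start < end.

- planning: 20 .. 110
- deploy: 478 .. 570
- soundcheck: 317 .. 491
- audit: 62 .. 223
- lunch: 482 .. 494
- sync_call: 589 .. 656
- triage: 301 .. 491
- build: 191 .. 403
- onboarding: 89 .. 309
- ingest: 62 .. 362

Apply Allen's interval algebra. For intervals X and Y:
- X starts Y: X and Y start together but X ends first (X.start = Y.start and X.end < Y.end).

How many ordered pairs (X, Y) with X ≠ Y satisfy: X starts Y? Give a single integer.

1

Checking all 90 ordered pairs for relation 'starts'; matching pairs in alphabetical order:
(audit, ingest): audit starts ingest ✓
Count: 1.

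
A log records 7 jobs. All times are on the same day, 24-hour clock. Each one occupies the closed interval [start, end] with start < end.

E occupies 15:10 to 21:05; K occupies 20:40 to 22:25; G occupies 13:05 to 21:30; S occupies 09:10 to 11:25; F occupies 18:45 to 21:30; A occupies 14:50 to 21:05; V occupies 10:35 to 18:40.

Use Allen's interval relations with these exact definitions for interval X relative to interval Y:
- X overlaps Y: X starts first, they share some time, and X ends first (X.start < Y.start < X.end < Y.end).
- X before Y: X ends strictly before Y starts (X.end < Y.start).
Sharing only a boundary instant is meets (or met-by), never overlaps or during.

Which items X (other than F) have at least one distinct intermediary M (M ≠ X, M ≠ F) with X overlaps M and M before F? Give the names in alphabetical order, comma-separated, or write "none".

S

Target F = [18:45, 21:30].
Intermediaries M with M before F: S, V.
Via S — items with X overlaps S: none.
Via V — items with X overlaps V: S.
Union: S.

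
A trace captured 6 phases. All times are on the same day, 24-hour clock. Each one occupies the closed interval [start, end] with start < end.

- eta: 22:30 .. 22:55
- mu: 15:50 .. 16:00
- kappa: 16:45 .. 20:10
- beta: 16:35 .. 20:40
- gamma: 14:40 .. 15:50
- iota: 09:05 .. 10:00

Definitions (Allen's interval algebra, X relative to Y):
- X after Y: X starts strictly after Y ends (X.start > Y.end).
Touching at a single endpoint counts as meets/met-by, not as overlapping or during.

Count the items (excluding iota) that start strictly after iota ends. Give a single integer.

Target iota = [09:05, 10:00].
beta [16:35, 20:40] → after → counts.
eta [22:30, 22:55] → after → counts.
gamma [14:40, 15:50] → after → counts.
kappa [16:45, 20:10] → after → counts.
mu [15:50, 16:00] → after → counts.
Total: 5.

5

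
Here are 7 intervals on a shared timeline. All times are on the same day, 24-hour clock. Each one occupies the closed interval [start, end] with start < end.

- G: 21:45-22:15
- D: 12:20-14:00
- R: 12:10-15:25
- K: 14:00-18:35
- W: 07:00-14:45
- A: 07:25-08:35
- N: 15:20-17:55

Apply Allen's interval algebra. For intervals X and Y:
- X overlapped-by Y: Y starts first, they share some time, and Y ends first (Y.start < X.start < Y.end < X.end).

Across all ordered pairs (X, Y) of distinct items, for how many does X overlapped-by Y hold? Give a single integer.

4

Checking all 42 ordered pairs for relation 'overlapped-by'; matching pairs in alphabetical order:
(K, R): K overlapped-by R ✓
(K, W): K overlapped-by W ✓
(N, R): N overlapped-by R ✓
(R, W): R overlapped-by W ✓
Count: 4.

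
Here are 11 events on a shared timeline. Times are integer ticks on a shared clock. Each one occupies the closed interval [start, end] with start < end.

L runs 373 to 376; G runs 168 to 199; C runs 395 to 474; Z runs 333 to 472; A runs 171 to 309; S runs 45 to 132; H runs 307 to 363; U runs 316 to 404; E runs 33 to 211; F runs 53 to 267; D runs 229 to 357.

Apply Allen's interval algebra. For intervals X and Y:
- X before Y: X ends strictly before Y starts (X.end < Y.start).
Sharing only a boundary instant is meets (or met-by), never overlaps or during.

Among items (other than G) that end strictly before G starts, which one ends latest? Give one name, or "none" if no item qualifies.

Target G = [168, 199].
A [171, 309] → overlapped-by → excluded.
C [395, 474] → after → excluded.
D [229, 357] → after → excluded.
E [33, 211] → contains → excluded.
F [53, 267] → contains → excluded.
H [307, 363] → after → excluded.
L [373, 376] → after → excluded.
S [45, 132] → before → candidate.
U [316, 404] → after → excluded.
Z [333, 472] → after → excluded.
Among candidates, latest end is 132 → S.

S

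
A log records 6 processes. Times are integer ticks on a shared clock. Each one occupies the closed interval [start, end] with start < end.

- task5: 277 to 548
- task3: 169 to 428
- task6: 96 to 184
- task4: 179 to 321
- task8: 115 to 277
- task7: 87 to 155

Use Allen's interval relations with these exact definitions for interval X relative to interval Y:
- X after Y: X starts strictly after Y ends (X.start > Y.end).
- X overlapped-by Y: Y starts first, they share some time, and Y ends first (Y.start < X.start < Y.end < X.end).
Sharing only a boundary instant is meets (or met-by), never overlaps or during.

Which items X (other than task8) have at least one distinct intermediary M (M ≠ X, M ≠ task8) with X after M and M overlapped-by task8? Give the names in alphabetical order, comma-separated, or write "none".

Target task8 = [115, 277].
Intermediaries M with M overlapped-by task8: task3, task4.
Via task3 — items with X after task3: none.
Via task4 — items with X after task4: none.
Union: none.

none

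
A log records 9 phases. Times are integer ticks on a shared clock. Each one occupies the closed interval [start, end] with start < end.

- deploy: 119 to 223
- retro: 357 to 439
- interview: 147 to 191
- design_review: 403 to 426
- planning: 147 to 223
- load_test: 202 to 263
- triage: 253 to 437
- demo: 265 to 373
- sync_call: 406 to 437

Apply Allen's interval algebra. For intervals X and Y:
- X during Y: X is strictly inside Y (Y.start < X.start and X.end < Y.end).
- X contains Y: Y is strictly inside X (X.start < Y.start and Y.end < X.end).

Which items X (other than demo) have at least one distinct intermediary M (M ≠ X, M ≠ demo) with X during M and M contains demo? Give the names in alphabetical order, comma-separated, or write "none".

Target demo = [265, 373].
Intermediaries M with M contains demo: triage.
Via triage — items with X during triage: design_review.
Union: design_review.

design_review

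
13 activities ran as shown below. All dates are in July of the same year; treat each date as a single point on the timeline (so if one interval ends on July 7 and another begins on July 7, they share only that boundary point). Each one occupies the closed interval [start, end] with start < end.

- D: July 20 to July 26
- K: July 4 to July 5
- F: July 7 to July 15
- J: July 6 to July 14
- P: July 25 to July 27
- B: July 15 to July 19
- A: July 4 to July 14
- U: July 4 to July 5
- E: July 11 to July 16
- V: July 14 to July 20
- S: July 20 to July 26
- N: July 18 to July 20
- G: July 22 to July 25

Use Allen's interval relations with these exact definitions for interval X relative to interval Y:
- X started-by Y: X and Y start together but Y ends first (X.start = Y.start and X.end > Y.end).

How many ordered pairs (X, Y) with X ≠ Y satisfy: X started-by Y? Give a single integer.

Checking all 156 ordered pairs for relation 'started-by'; matching pairs in alphabetical order:
(A, K): A started-by K ✓
(A, U): A started-by U ✓
Count: 2.

2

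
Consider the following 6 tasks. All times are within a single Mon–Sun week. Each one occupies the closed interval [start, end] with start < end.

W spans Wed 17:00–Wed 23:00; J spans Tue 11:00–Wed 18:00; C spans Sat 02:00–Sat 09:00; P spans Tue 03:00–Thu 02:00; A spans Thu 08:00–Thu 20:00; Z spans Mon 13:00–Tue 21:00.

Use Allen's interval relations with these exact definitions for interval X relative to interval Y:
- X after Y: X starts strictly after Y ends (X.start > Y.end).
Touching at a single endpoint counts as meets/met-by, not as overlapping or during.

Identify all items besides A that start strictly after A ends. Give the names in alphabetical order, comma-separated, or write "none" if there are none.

C

Target A = [Thu 08:00, Thu 20:00].
C [Sat 02:00, Sat 09:00] → after → yes.
J [Tue 11:00, Wed 18:00] → before → no.
P [Tue 03:00, Thu 02:00] → before → no.
W [Wed 17:00, Wed 23:00] → before → no.
Z [Mon 13:00, Tue 21:00] → before → no.
Result: C.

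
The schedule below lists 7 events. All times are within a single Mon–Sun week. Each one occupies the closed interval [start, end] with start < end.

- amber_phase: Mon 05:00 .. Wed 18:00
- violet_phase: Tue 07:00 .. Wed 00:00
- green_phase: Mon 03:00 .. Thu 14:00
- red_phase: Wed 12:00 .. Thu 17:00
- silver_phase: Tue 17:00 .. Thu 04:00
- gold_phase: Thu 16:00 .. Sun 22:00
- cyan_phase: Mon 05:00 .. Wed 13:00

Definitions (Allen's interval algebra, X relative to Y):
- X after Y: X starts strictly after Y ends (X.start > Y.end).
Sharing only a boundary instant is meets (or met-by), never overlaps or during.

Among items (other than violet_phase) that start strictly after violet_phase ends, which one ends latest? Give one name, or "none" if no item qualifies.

Target violet_phase = [Tue 07:00, Wed 00:00].
amber_phase [Mon 05:00, Wed 18:00] → contains → excluded.
cyan_phase [Mon 05:00, Wed 13:00] → contains → excluded.
gold_phase [Thu 16:00, Sun 22:00] → after → candidate.
green_phase [Mon 03:00, Thu 14:00] → contains → excluded.
red_phase [Wed 12:00, Thu 17:00] → after → candidate.
silver_phase [Tue 17:00, Thu 04:00] → overlapped-by → excluded.
Among candidates, latest end is Sun 22:00 → gold_phase.

gold_phase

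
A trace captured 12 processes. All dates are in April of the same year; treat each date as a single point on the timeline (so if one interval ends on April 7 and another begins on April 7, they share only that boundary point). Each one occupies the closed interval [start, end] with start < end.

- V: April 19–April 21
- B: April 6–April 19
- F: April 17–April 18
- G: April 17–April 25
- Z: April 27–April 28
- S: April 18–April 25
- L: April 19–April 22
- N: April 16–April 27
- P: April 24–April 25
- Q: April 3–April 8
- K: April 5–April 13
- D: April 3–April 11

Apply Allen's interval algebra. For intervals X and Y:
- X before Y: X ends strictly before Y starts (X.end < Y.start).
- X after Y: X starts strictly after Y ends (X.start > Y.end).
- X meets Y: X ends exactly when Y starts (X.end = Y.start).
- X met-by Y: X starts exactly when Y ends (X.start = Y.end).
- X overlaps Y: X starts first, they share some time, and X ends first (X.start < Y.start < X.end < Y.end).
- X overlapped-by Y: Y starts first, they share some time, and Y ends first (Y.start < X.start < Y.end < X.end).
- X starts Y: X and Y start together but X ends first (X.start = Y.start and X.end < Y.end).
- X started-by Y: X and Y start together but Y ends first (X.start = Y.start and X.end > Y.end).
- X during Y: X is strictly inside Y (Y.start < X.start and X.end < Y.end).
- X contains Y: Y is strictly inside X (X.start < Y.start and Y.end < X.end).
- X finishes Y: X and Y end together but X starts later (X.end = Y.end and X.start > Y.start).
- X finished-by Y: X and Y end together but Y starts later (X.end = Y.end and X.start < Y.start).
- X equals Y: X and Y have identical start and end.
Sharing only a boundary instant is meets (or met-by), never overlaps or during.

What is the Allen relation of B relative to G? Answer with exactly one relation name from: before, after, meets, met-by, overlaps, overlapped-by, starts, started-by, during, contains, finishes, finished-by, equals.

overlaps

B = [April 6, April 19]; G = [April 17, April 25].
Compare endpoints: B.start < G.start, B.start < G.end, B.end > G.start, B.end < G.end.
That pattern is 'overlaps'.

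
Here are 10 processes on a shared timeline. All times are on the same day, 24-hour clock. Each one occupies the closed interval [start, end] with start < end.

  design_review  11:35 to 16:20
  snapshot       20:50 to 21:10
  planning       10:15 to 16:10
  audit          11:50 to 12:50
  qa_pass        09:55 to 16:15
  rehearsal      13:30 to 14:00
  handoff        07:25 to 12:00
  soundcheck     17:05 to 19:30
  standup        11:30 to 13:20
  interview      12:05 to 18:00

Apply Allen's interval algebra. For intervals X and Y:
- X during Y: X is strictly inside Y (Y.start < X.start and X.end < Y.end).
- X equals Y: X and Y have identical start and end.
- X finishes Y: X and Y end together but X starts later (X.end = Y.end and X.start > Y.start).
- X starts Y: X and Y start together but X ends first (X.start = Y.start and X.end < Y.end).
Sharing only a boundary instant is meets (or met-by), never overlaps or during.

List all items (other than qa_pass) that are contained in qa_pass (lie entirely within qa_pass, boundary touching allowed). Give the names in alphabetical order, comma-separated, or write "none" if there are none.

audit, planning, rehearsal, standup

Target qa_pass = [09:55, 16:15].
audit [11:50, 12:50] → during → yes.
design_review [11:35, 16:20] → overlapped-by → no.
handoff [07:25, 12:00] → overlaps → no.
interview [12:05, 18:00] → overlapped-by → no.
planning [10:15, 16:10] → during → yes.
rehearsal [13:30, 14:00] → during → yes.
snapshot [20:50, 21:10] → after → no.
soundcheck [17:05, 19:30] → after → no.
standup [11:30, 13:20] → during → yes.
Result: audit, planning, rehearsal, standup.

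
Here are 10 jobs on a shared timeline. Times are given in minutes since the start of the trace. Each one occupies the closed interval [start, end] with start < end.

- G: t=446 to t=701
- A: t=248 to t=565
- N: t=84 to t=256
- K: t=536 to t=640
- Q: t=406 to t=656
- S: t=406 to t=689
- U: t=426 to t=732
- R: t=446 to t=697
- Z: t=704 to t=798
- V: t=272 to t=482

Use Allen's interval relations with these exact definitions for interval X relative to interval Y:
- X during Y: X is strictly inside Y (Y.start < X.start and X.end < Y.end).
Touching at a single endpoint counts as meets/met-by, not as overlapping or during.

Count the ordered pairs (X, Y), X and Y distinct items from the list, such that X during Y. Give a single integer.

8

Checking all 90 ordered pairs for relation 'during'; matching pairs in alphabetical order:
(G, U): G during U ✓
(K, G): K during G ✓
(K, Q): K during Q ✓
(K, R): K during R ✓
(K, S): K during S ✓
(K, U): K during U ✓
(R, U): R during U ✓
(V, A): V during A ✓
Count: 8.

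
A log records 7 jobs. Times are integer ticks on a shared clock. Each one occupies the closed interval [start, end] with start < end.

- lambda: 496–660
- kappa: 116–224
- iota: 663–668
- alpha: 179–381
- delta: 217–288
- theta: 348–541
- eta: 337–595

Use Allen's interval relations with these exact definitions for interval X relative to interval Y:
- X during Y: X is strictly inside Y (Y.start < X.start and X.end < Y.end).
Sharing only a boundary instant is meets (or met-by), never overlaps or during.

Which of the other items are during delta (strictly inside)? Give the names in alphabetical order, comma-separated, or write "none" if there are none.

none

Target delta = [217, 288].
alpha [179, 381] → contains → no.
eta [337, 595] → after → no.
iota [663, 668] → after → no.
kappa [116, 224] → overlaps → no.
lambda [496, 660] → after → no.
theta [348, 541] → after → no.
Result: none.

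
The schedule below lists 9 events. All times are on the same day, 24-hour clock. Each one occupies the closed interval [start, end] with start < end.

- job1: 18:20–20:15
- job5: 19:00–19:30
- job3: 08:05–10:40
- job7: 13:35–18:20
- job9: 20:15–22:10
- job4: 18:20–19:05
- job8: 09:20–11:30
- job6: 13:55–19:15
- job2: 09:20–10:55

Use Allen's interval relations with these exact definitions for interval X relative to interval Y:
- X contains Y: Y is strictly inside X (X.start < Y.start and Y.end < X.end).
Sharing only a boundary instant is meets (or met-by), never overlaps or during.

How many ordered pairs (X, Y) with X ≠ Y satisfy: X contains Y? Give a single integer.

Checking all 72 ordered pairs for relation 'contains'; matching pairs in alphabetical order:
(job1, job5): job1 contains job5 ✓
(job6, job4): job6 contains job4 ✓
Count: 2.

2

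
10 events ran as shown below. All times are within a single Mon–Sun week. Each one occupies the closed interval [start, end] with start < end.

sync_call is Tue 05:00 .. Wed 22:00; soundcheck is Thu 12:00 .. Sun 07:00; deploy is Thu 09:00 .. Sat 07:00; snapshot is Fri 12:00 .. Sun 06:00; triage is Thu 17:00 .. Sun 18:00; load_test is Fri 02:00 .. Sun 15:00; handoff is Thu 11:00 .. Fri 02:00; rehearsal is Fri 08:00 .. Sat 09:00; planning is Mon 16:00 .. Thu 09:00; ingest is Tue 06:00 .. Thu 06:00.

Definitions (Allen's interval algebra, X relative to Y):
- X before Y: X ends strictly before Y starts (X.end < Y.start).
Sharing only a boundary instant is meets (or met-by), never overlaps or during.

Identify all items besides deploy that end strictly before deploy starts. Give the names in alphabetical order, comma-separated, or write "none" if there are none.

ingest, sync_call

Target deploy = [Thu 09:00, Sat 07:00].
handoff [Thu 11:00, Fri 02:00] → during → no.
ingest [Tue 06:00, Thu 06:00] → before → yes.
load_test [Fri 02:00, Sun 15:00] → overlapped-by → no.
planning [Mon 16:00, Thu 09:00] → meets → no.
rehearsal [Fri 08:00, Sat 09:00] → overlapped-by → no.
snapshot [Fri 12:00, Sun 06:00] → overlapped-by → no.
soundcheck [Thu 12:00, Sun 07:00] → overlapped-by → no.
sync_call [Tue 05:00, Wed 22:00] → before → yes.
triage [Thu 17:00, Sun 18:00] → overlapped-by → no.
Result: ingest, sync_call.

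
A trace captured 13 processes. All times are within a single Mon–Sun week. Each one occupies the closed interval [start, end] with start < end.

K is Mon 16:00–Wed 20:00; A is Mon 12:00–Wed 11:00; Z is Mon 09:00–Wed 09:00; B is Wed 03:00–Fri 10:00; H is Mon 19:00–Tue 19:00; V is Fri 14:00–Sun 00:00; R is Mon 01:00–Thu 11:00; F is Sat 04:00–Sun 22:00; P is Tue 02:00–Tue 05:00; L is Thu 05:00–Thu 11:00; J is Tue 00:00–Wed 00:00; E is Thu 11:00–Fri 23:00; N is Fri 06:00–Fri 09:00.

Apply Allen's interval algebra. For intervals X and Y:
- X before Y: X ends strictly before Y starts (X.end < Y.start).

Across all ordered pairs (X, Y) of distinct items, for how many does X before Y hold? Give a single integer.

Checking all 156 ordered pairs for relation 'before'; matching pairs in alphabetical order:
(A, E): A before E ✓
(A, F): A before F ✓
(A, L): A before L ✓
(A, N): A before N ✓
(A, V): A before V ✓
(B, F): B before F ✓
(B, V): B before V ✓
(E, F): E before F ✓
(H, B): H before B ✓
(H, E): H before E ✓
(H, F): H before F ✓
(H, L): H before L ✓
(H, N): H before N ✓
(H, V): H before V ✓
(J, B): J before B ✓
(J, E): J before E ✓
(J, F): J before F ✓
(J, L): J before L ✓
(J, N): J before N ✓
(J, V): J before V ✓
(K, E): K before E ✓
(K, F): K before F ✓
(K, L): K before L ✓
(K, N): K before N ✓
... plus 20 further pairs not listed.
Count: 44.

44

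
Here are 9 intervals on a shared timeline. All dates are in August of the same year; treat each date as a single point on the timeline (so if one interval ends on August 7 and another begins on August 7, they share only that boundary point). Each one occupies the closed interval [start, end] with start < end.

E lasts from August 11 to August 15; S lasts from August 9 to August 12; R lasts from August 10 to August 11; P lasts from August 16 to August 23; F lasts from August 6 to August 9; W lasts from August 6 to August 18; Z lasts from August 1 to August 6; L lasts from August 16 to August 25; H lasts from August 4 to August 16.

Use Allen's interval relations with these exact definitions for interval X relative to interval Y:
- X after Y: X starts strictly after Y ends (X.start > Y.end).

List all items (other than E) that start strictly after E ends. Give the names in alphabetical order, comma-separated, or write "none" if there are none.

Target E = [August 11, August 15].
F [August 6, August 9] → before → no.
H [August 4, August 16] → contains → no.
L [August 16, August 25] → after → yes.
P [August 16, August 23] → after → yes.
R [August 10, August 11] → meets → no.
S [August 9, August 12] → overlaps → no.
W [August 6, August 18] → contains → no.
Z [August 1, August 6] → before → no.
Result: L, P.

L, P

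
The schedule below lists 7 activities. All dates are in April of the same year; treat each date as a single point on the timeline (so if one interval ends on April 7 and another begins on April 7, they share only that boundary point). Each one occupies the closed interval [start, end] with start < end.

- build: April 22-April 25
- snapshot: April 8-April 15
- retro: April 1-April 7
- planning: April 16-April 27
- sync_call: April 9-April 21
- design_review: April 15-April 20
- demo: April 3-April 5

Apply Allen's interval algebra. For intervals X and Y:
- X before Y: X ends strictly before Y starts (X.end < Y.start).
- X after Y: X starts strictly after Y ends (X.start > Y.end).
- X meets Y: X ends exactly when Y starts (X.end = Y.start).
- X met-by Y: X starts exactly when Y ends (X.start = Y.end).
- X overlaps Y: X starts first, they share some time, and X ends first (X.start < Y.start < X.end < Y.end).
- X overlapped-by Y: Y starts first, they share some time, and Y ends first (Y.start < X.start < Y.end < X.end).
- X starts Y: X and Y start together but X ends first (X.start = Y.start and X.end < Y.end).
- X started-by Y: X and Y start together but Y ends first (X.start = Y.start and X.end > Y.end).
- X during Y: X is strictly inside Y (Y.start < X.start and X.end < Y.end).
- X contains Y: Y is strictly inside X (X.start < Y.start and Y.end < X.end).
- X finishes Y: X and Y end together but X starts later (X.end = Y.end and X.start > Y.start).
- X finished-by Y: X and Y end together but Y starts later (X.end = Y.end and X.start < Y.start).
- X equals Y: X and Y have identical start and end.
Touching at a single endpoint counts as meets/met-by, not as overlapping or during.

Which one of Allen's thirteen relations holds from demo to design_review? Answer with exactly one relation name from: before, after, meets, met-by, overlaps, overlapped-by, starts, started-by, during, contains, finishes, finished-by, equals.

before

demo = [April 3, April 5]; design_review = [April 15, April 20].
Compare endpoints: demo.start < design_review.start, demo.start < design_review.end, demo.end < design_review.start, demo.end < design_review.end.
That pattern is 'before'.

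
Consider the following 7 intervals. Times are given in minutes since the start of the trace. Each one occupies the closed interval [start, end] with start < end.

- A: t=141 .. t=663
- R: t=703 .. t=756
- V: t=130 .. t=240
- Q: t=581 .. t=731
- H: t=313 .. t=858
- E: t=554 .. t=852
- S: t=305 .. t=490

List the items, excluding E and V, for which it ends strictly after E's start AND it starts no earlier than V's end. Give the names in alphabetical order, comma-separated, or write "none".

Conditions: its end is strictly after E's start (X.end > t=554) AND its start is no earlier than V's end (X.start >= t=240).
A: end t=663 > t=554? ✓; start t=141 >= t=240? ✗ → no.
H: end t=858 > t=554? ✓; start t=313 >= t=240? ✓ → yes.
Q: end t=731 > t=554? ✓; start t=581 >= t=240? ✓ → yes.
R: end t=756 > t=554? ✓; start t=703 >= t=240? ✓ → yes.
S: end t=490 > t=554? ✗; start t=305 >= t=240? ✓ → no.
Result: H, Q, R.

H, Q, R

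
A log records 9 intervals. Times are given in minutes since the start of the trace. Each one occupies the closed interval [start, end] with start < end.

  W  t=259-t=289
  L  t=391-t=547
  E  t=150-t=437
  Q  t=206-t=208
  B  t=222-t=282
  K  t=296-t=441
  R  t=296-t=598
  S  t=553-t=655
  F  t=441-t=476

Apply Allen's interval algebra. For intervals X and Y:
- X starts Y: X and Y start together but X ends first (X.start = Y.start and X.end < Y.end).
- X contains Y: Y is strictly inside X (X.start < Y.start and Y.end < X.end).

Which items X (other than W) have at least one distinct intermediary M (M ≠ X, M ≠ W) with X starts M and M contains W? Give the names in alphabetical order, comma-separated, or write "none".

none

Target W = [t=259, t=289].
Intermediaries M with M contains W: E.
Via E — items with X starts E: none.
Union: none.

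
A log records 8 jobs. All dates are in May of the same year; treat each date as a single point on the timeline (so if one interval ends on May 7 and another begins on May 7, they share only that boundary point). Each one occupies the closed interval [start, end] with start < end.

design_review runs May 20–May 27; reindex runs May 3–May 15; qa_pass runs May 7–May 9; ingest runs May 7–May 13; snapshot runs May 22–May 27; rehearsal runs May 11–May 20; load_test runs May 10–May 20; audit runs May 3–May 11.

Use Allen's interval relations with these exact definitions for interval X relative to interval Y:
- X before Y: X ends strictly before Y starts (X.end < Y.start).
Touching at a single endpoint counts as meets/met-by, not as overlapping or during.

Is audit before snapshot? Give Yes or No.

Yes

audit = [May 3, May 11], snapshot = [May 22, May 27].
Actual relation of audit to snapshot: before.
Asked whether 'before' holds → Yes.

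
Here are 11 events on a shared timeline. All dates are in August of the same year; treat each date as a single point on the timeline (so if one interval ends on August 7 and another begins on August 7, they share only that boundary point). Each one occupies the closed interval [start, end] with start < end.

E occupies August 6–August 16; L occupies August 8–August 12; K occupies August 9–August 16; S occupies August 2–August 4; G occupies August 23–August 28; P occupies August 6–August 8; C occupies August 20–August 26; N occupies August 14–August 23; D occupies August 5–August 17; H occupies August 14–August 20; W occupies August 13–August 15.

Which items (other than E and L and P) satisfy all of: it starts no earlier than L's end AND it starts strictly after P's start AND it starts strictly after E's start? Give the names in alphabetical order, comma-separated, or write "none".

Conditions: its start is no earlier than L's end (X.start >= August 12) AND its start is strictly after P's start (X.start > August 6) AND its start is strictly after E's start (X.start > August 6).
C: start August 20 >= August 12? ✓; start August 20 > August 6? ✓; start August 20 > August 6? ✓ → yes.
D: start August 5 >= August 12? ✗; start August 5 > August 6? ✗; start August 5 > August 6? ✗ → no.
G: start August 23 >= August 12? ✓; start August 23 > August 6? ✓; start August 23 > August 6? ✓ → yes.
H: start August 14 >= August 12? ✓; start August 14 > August 6? ✓; start August 14 > August 6? ✓ → yes.
K: start August 9 >= August 12? ✗; start August 9 > August 6? ✓; start August 9 > August 6? ✓ → no.
N: start August 14 >= August 12? ✓; start August 14 > August 6? ✓; start August 14 > August 6? ✓ → yes.
S: start August 2 >= August 12? ✗; start August 2 > August 6? ✗; start August 2 > August 6? ✗ → no.
W: start August 13 >= August 12? ✓; start August 13 > August 6? ✓; start August 13 > August 6? ✓ → yes.
Result: C, G, H, N, W.

C, G, H, N, W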